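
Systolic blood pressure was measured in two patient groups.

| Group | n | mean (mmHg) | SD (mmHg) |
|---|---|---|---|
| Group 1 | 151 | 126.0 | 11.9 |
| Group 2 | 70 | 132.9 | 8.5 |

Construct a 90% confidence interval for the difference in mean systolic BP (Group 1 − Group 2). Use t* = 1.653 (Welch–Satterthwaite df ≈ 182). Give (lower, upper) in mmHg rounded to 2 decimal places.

(-9.22, -4.58)

SE₁ = s₁/√n₁ = 11.9/√151 = 0.9684; SE₂ = 8.5/√70 = 1.0159.
Independent samples, unequal variances: SE_diff = √(SE₁² + SE₂²) = √(0.93779856 + 1.03205281) = 1.4035.
t* = 1.653, so margin of error = 1.653 × 1.4035 = 2.3200.
Difference in means = 126.0 − 132.9 = -6.9000.
-6.9000 ± 2.3200 → (-9.22, -4.58).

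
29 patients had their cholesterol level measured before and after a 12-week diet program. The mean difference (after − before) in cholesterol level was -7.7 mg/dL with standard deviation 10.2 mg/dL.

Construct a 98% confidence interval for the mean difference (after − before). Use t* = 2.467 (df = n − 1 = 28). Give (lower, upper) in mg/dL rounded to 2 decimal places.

Paired design: SE = s_d/√n = 10.2/√29 = 1.8941.
t* = 2.467; margin of error = 2.467 × 1.8941 = 4.6727.
-7.7 ± 4.6727 → (-12.37, -3.03).

(-12.37, -3.03)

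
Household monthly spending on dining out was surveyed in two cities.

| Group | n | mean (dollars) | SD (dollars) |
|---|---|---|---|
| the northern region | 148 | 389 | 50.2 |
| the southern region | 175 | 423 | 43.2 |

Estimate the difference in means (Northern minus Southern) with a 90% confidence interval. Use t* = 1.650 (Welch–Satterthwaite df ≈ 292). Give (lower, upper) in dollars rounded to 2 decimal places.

Per-group SEs: s₁/√n₁ = 50.2/√148 = 4.1264, s₂/√n₂ = 43.2/√175 = 3.2656.
Unpooled SE of the difference: √(17.02717696 + 10.66414336) = 5.2623.
Margin of error = t* · SE = 1.650 × 5.2623 = 8.6828.
x̄₁ − x̄₂ = 389 − 423 = -34.0000.
CI: -34.0000 ± 8.6828 = (-42.68, -25.32).

(-42.68, -25.32)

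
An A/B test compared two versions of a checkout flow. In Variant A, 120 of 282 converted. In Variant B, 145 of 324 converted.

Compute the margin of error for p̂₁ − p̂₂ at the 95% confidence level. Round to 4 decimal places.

First, p̂₁ = 120/282 = 0.4255; p̂₂ = 145/324 = 0.4475.
The two standard errors are √(0.4255×0.5745/282) = 0.02944 and √(0.4475×0.5525/324) = 0.02762.
Because the samples are independent, SE_diff = √(0.02944² + 0.02762²) = 0.04037.
Using z* = 1.960 for 95%, ME = 1.960 × 0.04037 = 0.07913.

0.0791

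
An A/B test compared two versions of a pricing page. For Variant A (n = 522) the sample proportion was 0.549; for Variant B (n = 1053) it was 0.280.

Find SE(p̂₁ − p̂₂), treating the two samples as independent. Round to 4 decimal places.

0.0258

SE₁ = √(p̂₁(1−p̂₁)/n₁) = √(0.5490·0.4510/522) = 0.02178; SE₂ = √(0.2800·0.7200/1053) = 0.01384.
Independent samples: SE of the difference = √(SE₁² + SE₂²) = √(0.0004743684 + 0.0001915456) = 0.02581.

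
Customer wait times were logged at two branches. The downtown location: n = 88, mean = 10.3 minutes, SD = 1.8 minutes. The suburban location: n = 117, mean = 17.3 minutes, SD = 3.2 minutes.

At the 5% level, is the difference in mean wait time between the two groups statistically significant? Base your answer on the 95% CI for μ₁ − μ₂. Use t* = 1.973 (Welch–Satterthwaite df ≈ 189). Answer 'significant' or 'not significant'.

Standard errors of each mean: 1.8/√88 = 0.1919 and 3.2/√117 = 0.2958.
SE(x̄₁ − x̄₂) = √(0.1919² + 0.2958²) = 0.3526 for independent samples with unequal variances.
With t* = 1.973, the margin is 1.973 × 0.3526 = 0.6957.
x̄₁ − x̄₂ = 10.3 − 17.3 = -7.0000; the interval is -7.0000 ± 0.6957 = (-7.6957, -6.3043).
The interval (-7.6957, -6.3043) does not contain 0, so the difference is significant.

significant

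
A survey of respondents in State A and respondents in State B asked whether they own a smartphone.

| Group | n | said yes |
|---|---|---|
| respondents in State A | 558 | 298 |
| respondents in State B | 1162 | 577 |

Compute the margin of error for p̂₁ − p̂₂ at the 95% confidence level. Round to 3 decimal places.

p̂₁ = 298/558 = 0.5341 and p̂₂ = 577/1162 = 0.4966.
SE₁ = √(p̂₁(1−p̂₁)/n₁) = √(0.5341·0.4659/558) = 0.02112; SE₂ = √(0.4966·0.5034/1162) = 0.01467.
Independent samples: SE of the difference = √(SE₁² + SE₂²) = √(0.0004460544 + 0.0002152089) = 0.02572.
z* for 95% confidence is 1.960, so the margin of error is 1.960 × 0.02572 = 0.05041.

0.050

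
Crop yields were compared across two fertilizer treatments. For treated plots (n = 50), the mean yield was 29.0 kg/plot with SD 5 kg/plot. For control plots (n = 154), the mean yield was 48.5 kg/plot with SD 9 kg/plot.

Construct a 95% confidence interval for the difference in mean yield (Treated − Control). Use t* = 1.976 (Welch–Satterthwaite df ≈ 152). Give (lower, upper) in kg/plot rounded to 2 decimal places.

(-21.50, -17.50)

Per-group SEs: s₁/√n₁ = 5/√50 = 0.7071, s₂/√n₂ = 9/√154 = 0.7252.
Unpooled SE of the difference: √(0.49999041 + 0.52591504) = 1.0129.
Margin of error = t* · SE = 1.976 × 1.0129 = 2.0015.
x̄₁ − x̄₂ = 29.0 − 48.5 = -19.5000.
CI: -19.5000 ± 2.0015 = (-21.50, -17.50).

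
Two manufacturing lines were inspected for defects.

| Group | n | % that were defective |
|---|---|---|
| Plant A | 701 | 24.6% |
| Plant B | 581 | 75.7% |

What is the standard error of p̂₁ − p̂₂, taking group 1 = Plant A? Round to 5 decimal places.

Each SE is √(p̂(1−p̂)/n): √(0.2460·0.7540/701) = 0.01627 and √(0.7570·0.2430/581) = 0.01779.
SE(p̂₁ − p̂₂) = √(SE₁² + SE₂²) = √(0.0002647129 + 0.0003164841) = 0.02411, since the two samples are independent.

0.02411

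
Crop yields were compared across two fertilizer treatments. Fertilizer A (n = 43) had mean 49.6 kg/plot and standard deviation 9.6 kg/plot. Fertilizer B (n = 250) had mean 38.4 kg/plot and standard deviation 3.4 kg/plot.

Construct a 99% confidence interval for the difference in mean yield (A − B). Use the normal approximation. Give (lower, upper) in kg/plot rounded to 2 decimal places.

(7.39, 15.01)

SE₁ = s₁/√n₁ = 9.6/√43 = 1.4640; SE₂ = 3.4/√250 = 0.2150.
Independent samples, unequal variances: SE_diff = √(SE₁² + SE₂²) = √(2.143296 + 0.046225) = 1.4797.
z* = 2.576, so margin of error = 2.576 × 1.4797 = 3.8117.
Difference in means = 49.6 − 38.4 = 11.2000.
11.2000 ± 3.8117 → (7.39, 15.01).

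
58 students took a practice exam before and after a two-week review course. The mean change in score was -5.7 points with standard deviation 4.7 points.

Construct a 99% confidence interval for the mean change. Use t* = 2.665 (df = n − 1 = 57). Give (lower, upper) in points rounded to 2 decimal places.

(-7.34, -4.06)

This is a matched-pairs design, so SE = s_d/√n = 4.7/√58 = 0.6171.
Margin = 2.665 × 0.6171 = 1.6446; the interval is -5.7 ± 1.6446 = (-7.34, -4.06).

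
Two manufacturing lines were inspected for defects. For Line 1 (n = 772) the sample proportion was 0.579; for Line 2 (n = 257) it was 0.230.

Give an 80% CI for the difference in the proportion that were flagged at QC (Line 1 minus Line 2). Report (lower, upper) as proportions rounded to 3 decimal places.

SE₁ = √(p̂₁(1−p̂₁)/n₁) = √(0.5790·0.4210/772) = 0.01777; SE₂ = √(0.2300·0.7700/257) = 0.02625.
Independent samples: SE of the difference = √(SE₁² + SE₂²) = √(0.0003157729 + 0.0006890625) = 0.03170.
z* for 80% confidence is 1.282, so the margin of error is 1.282 × 0.03170 = 0.04064.
Point estimate p̂₁ − p̂₂ = 0.5790 − 0.2300 = 0.3490.
0.3490 ± 0.04064 → (0.308, 0.390).

(0.308, 0.390)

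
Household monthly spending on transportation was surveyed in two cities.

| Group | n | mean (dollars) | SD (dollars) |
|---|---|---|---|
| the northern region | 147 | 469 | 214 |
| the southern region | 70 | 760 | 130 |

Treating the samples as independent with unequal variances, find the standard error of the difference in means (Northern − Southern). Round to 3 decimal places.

23.515

Standard errors of each mean: 214/√147 = 17.6504 and 130/√70 = 15.5380.
SE(x̄₁ − x̄₂) = √(17.6504² + 15.5380²) = 23.5152 for independent samples with unequal variances.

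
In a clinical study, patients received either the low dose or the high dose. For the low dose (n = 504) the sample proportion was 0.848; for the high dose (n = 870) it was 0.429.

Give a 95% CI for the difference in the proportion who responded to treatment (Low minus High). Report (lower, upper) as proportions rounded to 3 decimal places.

SE₁ = √(p̂₁(1−p̂₁)/n₁) = √(0.8480·0.1520/504) = 0.01599; SE₂ = √(0.4290·0.5710/870) = 0.01678.
Independent samples: SE of the difference = √(SE₁² + SE₂²) = √(0.0002556801 + 0.0002815684) = 0.02318.
z* for 95% confidence is 1.960, so the margin of error is 1.960 × 0.02318 = 0.04543.
Point estimate p̂₁ − p̂₂ = 0.8480 − 0.4290 = 0.4190.
0.4190 ± 0.04543 → (0.374, 0.464).

(0.374, 0.464)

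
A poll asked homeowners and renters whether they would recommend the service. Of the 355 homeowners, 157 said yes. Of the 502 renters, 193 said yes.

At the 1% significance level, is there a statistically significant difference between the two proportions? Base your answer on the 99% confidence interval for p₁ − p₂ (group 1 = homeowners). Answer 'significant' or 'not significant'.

First, p̂₁ = 157/355 = 0.4423; p̂₂ = 193/502 = 0.3845.
The two standard errors are √(0.4423×0.5577/355) = 0.02636 and √(0.3845×0.6155/502) = 0.02171.
Because the samples are independent, SE_diff = √(0.02636² + 0.02171²) = 0.03415.
Using z* = 2.576 for 99%, ME = 2.576 × 0.03415 = 0.08797.
p̂₁ − p̂₂ = 0.0578; interval 0.0578 ± 0.08797 gives (-0.03017, 0.14577).
The interval (-0.03017, 0.14577) contains 0, so the difference is not significant.

not significant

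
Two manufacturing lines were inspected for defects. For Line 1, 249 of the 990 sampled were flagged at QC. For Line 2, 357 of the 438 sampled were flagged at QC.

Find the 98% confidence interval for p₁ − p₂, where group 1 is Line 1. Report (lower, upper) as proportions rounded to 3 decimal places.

Sample proportions: 249/990 = 0.2515, 357/438 = 0.8151.
Each SE is √(p̂(1−p̂)/n): √(0.2515·0.7485/990) = 0.01379 and √(0.8151·0.1849/438) = 0.01855.
SE(p̂₁ − p̂₂) = √(SE₁² + SE₂²) = √(0.0001901641 + 0.0003441025) = 0.02311, since the two samples are independent.
At 98% confidence z* = 2.326; margin = 2.326 × 0.02311 = 0.05375.
The difference is 0.2515 − 0.8151 = -0.5636, so the interval is -0.5636 ± 0.05375 = (-0.617, -0.510).

(-0.617, -0.510)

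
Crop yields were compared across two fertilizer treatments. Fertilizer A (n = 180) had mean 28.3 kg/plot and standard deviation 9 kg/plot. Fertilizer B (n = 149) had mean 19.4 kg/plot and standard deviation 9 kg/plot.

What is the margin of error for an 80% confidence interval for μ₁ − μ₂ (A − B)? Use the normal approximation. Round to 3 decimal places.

1.278

Standard errors of each mean: 9/√180 = 0.6708 and 9/√149 = 0.7373.
SE(x̄₁ − x̄₂) = √(0.6708² + 0.7373²) = 0.9968 for independent samples with unequal variances.
With z* = 1.282, the margin is 1.282 × 0.9968 = 1.2779.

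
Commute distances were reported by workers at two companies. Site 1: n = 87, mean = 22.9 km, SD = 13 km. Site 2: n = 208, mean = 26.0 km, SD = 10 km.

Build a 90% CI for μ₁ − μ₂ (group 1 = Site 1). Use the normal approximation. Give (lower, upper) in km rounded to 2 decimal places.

(-5.66, -0.54)

Standard errors of each mean: 13/√87 = 1.3937 and 10/√208 = 0.6934.
SE(x̄₁ − x̄₂) = √(1.3937² + 0.6934²) = 1.5567 for independent samples with unequal variances.
With z* = 1.645, the margin is 1.645 × 1.5567 = 2.5608.
x̄₁ − x̄₂ = 22.9 − 26.0 = -3.1000; the interval is -3.1000 ± 2.5608 = (-5.66, -0.54).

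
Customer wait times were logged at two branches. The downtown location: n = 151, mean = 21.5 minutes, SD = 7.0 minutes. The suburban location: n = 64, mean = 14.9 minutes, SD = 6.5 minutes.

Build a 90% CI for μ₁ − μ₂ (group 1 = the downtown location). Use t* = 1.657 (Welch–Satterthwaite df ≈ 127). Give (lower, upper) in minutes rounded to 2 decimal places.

SE₁ = s₁/√n₁ = 7.0/√151 = 0.5697; SE₂ = 6.5/√64 = 0.8125.
Independent samples, unequal variances: SE_diff = √(SE₁² + SE₂²) = √(0.32455809 + 0.66015625) = 0.9923.
t* = 1.657, so margin of error = 1.657 × 0.9923 = 1.6442.
Difference in means = 21.5 − 14.9 = 6.6000.
6.6000 ± 1.6442 → (4.96, 8.24).

(4.96, 8.24)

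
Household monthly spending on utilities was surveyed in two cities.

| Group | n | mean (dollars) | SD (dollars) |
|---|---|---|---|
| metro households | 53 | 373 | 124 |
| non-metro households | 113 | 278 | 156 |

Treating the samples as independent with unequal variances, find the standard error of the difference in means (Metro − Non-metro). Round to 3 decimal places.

Per-group SEs: s₁/√n₁ = 124/√53 = 17.0327, s₂/√n₂ = 156/√113 = 14.6752.
Unpooled SE of the difference: √(290.11286929 + 215.36149504) = 22.4828.

22.483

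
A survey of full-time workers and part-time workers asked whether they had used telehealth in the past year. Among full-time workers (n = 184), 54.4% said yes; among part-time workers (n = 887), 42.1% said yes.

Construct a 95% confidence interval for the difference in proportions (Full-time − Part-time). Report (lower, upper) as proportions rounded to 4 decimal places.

SE₁ = √(p̂₁(1−p̂₁)/n₁) = √(0.5440·0.4560/184) = 0.03672; SE₂ = √(0.4210·0.5790/887) = 0.01658.
Independent samples: SE of the difference = √(SE₁² + SE₂²) = √(0.0013483584 + 0.0002748964) = 0.04029.
z* for 95% confidence is 1.960, so the margin of error is 1.960 × 0.04029 = 0.07897.
Point estimate p̂₁ − p̂₂ = 0.5440 − 0.4210 = 0.1230.
0.1230 ± 0.07897 → (0.0440, 0.2020).

(0.0440, 0.2020)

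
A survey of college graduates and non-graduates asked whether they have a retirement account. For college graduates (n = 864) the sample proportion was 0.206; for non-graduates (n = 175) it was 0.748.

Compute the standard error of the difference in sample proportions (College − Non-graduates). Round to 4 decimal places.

SE₁ = √(p̂₁(1−p̂₁)/n₁) = √(0.2060·0.7940/864) = 0.01376; SE₂ = √(0.7480·0.2520/175) = 0.03282.
Independent samples: SE of the difference = √(SE₁² + SE₂²) = √(0.0001893376 + 0.0010771524) = 0.03559.

0.0356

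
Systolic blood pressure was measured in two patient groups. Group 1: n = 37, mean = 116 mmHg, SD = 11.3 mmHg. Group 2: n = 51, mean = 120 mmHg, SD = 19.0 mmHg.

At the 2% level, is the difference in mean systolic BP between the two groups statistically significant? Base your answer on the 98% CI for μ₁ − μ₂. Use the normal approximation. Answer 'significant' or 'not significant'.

not significant

Per-group SEs: s₁/√n₁ = 11.3/√37 = 1.8577, s₂/√n₂ = 19.0/√51 = 2.6605.
Unpooled SE of the difference: √(3.45104929 + 7.07826025) = 3.2449.
Margin of error = z* · SE = 2.326 × 3.2449 = 7.5476.
x̄₁ − x̄₂ = 116 − 120 = -4.0000.
CI: -4.0000 ± 7.5476 = (-11.5476, 3.5476).
The interval (-11.5476, 3.5476) contains 0, so the difference is not significant.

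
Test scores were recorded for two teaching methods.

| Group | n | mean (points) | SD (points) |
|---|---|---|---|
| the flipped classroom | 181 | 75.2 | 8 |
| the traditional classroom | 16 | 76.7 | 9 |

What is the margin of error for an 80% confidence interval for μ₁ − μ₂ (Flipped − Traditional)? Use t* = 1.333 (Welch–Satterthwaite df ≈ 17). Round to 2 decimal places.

Per-group SEs: s₁/√n₁ = 8/√181 = 0.5946, s₂/√n₂ = 9/√16 = 2.2500.
Unpooled SE of the difference: √(0.35354916 + 5.0625) = 2.3272.
Margin of error = t* · SE = 1.333 × 2.3272 = 3.1022.

3.10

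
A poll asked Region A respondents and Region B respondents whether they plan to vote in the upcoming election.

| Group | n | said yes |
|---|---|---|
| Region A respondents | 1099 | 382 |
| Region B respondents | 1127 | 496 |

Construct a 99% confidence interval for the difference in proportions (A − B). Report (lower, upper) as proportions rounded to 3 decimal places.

First, p̂₁ = 382/1099 = 0.3476; p̂₂ = 496/1127 = 0.4401.
The two standard errors are √(0.3476×0.6524/1099) = 0.01436 and √(0.4401×0.5599/1127) = 0.01479.
Because the samples are independent, SE_diff = √(0.01436² + 0.01479²) = 0.02061.
Using z* = 2.576 for 99%, ME = 2.576 × 0.02061 = 0.05309.
p̂₁ − p̂₂ = -0.0925; interval -0.0925 ± 0.05309 gives (-0.146, -0.039).

(-0.146, -0.039)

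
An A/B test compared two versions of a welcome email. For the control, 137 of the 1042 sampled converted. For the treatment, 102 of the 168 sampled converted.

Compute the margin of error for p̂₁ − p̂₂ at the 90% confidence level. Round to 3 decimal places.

First, p̂₁ = 137/1042 = 0.1315; p̂₂ = 102/168 = 0.6071.
The two standard errors are √(0.1315×0.8685/1042) = 0.01047 and √(0.6071×0.3929/168) = 0.03768.
Because the samples are independent, SE_diff = √(0.01047² + 0.03768²) = 0.03911.
Using z* = 1.645 for 90%, ME = 1.645 × 0.03911 = 0.06434.

0.064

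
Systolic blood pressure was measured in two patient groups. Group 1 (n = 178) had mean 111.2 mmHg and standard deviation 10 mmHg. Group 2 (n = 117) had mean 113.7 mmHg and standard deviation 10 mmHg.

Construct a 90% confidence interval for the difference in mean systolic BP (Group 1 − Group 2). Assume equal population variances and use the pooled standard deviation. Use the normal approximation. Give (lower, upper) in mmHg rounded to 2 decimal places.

s_p = √[((n₁−1)s₁² + (n₂−1)s₂²)/(n₁+n₂−2)] = √[(177·10² + 116·10²)/293] = 10.0000.
SE = 10.0000·√(1/178 + 1/117) = 1.1902.
With z* = 1.645, margin = 1.645 × 1.1902 = 1.9579.
x̄₁ − x̄₂ = 111.2 − 113.7 = -2.5000; interval -2.5000 ± 1.9579 = (-4.46, -0.54).

(-4.46, -0.54)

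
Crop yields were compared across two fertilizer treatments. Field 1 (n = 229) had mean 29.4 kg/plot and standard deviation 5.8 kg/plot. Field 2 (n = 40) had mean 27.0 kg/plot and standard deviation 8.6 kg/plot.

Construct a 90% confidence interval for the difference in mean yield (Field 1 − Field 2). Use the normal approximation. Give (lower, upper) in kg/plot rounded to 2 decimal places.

(0.08, 4.72)

Standard errors of each mean: 5.8/√229 = 0.3833 and 8.6/√40 = 1.3598.
SE(x̄₁ − x̄₂) = √(0.3833² + 1.3598²) = 1.4128 for independent samples with unequal variances.
With z* = 1.645, the margin is 1.645 × 1.4128 = 2.3241.
x̄₁ − x̄₂ = 29.4 − 27.0 = 2.4000; the interval is 2.4000 ± 2.3241 = (0.08, 4.72).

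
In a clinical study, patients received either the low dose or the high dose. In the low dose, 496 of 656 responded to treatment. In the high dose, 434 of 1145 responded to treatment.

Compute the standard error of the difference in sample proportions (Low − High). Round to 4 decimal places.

p̂₁ = 496/656 = 0.7561 and p̂₂ = 434/1145 = 0.3790.
SE₁ = √(p̂₁(1−p̂₁)/n₁) = √(0.7561·0.2439/656) = 0.01677; SE₂ = √(0.3790·0.6210/1145) = 0.01434.
Independent samples: SE of the difference = √(SE₁² + SE₂²) = √(0.0002812329 + 0.0002056356) = 0.02207.

0.0221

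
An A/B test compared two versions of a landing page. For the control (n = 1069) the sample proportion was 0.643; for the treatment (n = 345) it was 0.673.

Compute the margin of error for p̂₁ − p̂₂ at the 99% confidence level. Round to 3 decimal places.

0.075

SE₁ = √(p̂₁(1−p̂₁)/n₁) = √(0.6430·0.3570/1069) = 0.01465; SE₂ = √(0.6730·0.3270/345) = 0.02526.
Independent samples: SE of the difference = √(SE₁² + SE₂²) = √(0.0002146225 + 0.0006380676) = 0.02920.
z* for 99% confidence is 2.576, so the margin of error is 2.576 × 0.02920 = 0.07522.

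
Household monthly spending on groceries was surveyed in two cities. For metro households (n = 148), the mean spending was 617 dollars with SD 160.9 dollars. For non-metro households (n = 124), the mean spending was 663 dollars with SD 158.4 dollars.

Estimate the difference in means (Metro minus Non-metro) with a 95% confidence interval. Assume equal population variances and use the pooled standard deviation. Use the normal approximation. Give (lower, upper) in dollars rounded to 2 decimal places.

(-84.12, -7.88)

s_p = √[((n₁−1)s₁² + (n₂−1)s₂²)/(n₁+n₂−2)] = √[(147·160.9² + 123·158.4²)/270] = 159.7660.
SE = 159.7660·√(1/148 + 1/124) = 19.4503.
With z* = 1.960, margin = 1.960 × 19.4503 = 38.1226.
x̄₁ − x̄₂ = 617 − 663 = -46.0000; interval -46.0000 ± 38.1226 = (-84.12, -7.88).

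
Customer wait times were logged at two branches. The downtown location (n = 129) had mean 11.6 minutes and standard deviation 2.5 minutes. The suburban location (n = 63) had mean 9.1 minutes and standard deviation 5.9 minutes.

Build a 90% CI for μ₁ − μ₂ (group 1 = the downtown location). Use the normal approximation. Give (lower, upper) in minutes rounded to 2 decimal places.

Standard errors of each mean: 2.5/√129 = 0.2201 and 5.9/√63 = 0.7433.
SE(x̄₁ − x̄₂) = √(0.2201² + 0.7433²) = 0.7752 for independent samples with unequal variances.
With z* = 1.645, the margin is 1.645 × 0.7752 = 1.2752.
x̄₁ − x̄₂ = 11.6 − 9.1 = 2.5000; the interval is 2.5000 ± 1.2752 = (1.22, 3.78).

(1.22, 3.78)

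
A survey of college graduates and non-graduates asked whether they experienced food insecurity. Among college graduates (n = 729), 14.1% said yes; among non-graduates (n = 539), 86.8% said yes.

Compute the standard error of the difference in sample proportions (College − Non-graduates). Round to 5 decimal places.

0.01946

Each SE is √(p̂(1−p̂)/n): √(0.1410·0.8590/729) = 0.01289 and √(0.8680·0.1320/539) = 0.01458.
SE(p̂₁ − p̂₂) = √(SE₁² + SE₂²) = √(0.0001661521 + 0.0002125764) = 0.01946, since the two samples are independent.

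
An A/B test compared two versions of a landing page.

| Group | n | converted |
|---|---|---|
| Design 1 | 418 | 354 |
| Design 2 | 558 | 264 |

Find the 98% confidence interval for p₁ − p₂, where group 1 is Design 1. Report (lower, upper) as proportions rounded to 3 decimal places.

(0.310, 0.438)

p̂₁ = 354/418 = 0.8469 and p̂₂ = 264/558 = 0.4731.
SE₁ = √(p̂₁(1−p̂₁)/n₁) = √(0.8469·0.1531/418) = 0.01761; SE₂ = √(0.4731·0.5269/558) = 0.02114.
Independent samples: SE of the difference = √(SE₁² + SE₂²) = √(0.0003101121 + 0.0004468996) = 0.02751.
z* for 98% confidence is 2.326, so the margin of error is 2.326 × 0.02751 = 0.06399.
Point estimate p̂₁ − p̂₂ = 0.8469 − 0.4731 = 0.3738.
0.3738 ± 0.06399 → (0.310, 0.438).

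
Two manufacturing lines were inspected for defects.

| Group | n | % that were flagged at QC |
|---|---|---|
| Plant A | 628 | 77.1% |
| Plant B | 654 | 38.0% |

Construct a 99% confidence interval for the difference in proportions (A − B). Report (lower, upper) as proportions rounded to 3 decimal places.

Each SE is √(p̂(1−p̂)/n): √(0.7710·0.2290/628) = 0.01677 and √(0.3800·0.6200/654) = 0.01898.
SE(p̂₁ − p̂₂) = √(SE₁² + SE₂²) = √(0.0002812329 + 0.0003602404) = 0.02533, since the two samples are independent.
At 99% confidence z* = 2.576; margin = 2.576 × 0.02533 = 0.06525.
The difference is 0.7710 − 0.3800 = 0.3910, so the interval is 0.3910 ± 0.06525 = (0.326, 0.456).

(0.326, 0.456)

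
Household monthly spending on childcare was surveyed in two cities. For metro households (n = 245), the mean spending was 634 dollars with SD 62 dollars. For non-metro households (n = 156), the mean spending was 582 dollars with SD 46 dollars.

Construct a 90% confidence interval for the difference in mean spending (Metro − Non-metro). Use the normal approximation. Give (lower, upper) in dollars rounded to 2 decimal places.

Standard errors of each mean: 62/√245 = 3.9610 and 46/√156 = 3.6829.
SE(x̄₁ − x̄₂) = √(3.9610² + 3.6829²) = 5.4086 for independent samples with unequal variances.
With z* = 1.645, the margin is 1.645 × 5.4086 = 8.8971.
x̄₁ − x̄₂ = 634 − 582 = 52.0000; the interval is 52.0000 ± 8.8971 = (43.10, 60.90).

(43.10, 60.90)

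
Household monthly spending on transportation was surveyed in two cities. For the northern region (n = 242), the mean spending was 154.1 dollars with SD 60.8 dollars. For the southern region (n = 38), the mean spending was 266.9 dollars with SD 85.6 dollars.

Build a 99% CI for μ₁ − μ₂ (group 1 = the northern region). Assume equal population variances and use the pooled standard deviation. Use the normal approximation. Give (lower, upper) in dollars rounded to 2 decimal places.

Pooled variance s_p² = [241·60.8² + 37·85.6²] / (242+38−2) = 4179.8653, so s_p = 64.6519.
SE_diff = s_p·√(1/n₁ + 1/n₂) = 64.6519·√(1/242 + 1/38) = 11.2813.
z* = 2.576; margin = 2.576 × 11.2813 = 29.0606.
Difference = 154.1 − 266.9 = -112.8000.
-112.8000 ± 29.0606 → (-141.86, -83.74).

(-141.86, -83.74)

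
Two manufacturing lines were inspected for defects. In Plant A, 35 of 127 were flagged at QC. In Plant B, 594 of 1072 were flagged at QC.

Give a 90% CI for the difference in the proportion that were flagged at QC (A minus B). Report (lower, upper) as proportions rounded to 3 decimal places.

First, p̂₁ = 35/127 = 0.2756; p̂₂ = 594/1072 = 0.5541.
The two standard errors are √(0.2756×0.7244/127) = 0.03965 and √(0.5541×0.4459/1072) = 0.01518.
Because the samples are independent, SE_diff = √(0.03965² + 0.01518²) = 0.04246.
Using z* = 1.645 for 90%, ME = 1.645 × 0.04246 = 0.06985.
p̂₁ − p̂₂ = -0.2785; interval -0.2785 ± 0.06985 gives (-0.348, -0.209).

(-0.348, -0.209)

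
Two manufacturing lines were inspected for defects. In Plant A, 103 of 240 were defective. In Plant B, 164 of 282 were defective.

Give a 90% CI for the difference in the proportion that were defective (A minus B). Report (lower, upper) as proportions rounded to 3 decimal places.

(-0.224, -0.081)

p̂₁ = 103/240 = 0.4292 and p̂₂ = 164/282 = 0.5816.
SE₁ = √(p̂₁(1−p̂₁)/n₁) = √(0.4292·0.5708/240) = 0.03195; SE₂ = √(0.5816·0.4184/282) = 0.02938.
Independent samples: SE of the difference = √(SE₁² + SE₂²) = √(0.0010208025 + 0.0008631844) = 0.04340.
z* for 90% confidence is 1.645, so the margin of error is 1.645 × 0.04340 = 0.07139.
Point estimate p̂₁ − p̂₂ = 0.4292 − 0.5816 = -0.1524.
-0.1524 ± 0.07139 → (-0.224, -0.081).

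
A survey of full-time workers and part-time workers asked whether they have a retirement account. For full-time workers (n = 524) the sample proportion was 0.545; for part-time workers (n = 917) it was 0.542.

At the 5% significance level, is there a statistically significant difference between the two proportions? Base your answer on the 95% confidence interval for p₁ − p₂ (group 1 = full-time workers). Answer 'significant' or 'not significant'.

The two standard errors are √(0.5450×0.4550/524) = 0.02175 and √(0.5420×0.4580/917) = 0.01645.
Because the samples are independent, SE_diff = √(0.02175² + 0.01645²) = 0.02727.
Using z* = 1.960 for 95%, ME = 1.960 × 0.02727 = 0.05345.
p̂₁ − p̂₂ = 0.0030; interval 0.0030 ± 0.05345 gives (-0.05045, 0.05645).
The interval (-0.05045, 0.05645) contains 0, so the difference is not significant.

not significant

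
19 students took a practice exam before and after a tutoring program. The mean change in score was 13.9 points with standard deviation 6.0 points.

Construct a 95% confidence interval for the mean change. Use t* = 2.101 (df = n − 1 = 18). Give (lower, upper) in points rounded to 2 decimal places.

This is a matched-pairs design, so SE = s_d/√n = 6.0/√19 = 1.3765.
Margin = 2.101 × 1.3765 = 2.8920; the interval is 13.9 ± 2.8920 = (11.01, 16.79).

(11.01, 16.79)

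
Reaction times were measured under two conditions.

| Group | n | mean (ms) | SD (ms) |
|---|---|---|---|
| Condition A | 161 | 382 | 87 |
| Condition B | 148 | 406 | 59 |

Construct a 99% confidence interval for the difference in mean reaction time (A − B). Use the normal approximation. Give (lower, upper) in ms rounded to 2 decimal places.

(-45.63, -2.37)

Standard errors of each mean: 87/√161 = 6.8566 and 59/√148 = 4.8498.
SE(x̄₁ − x̄₂) = √(6.8566² + 4.8498²) = 8.3984 for independent samples with unequal variances.
With z* = 2.576, the margin is 2.576 × 8.3984 = 21.6343.
x̄₁ − x̄₂ = 382 − 406 = -24.0000; the interval is -24.0000 ± 21.6343 = (-45.63, -2.37).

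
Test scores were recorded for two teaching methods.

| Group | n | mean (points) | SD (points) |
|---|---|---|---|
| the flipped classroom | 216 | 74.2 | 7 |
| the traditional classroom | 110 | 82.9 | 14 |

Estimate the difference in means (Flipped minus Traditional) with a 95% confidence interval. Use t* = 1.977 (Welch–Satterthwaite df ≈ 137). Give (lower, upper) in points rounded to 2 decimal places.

Standard errors of each mean: 7/√216 = 0.4763 and 14/√110 = 1.3348.
SE(x̄₁ − x̄₂) = √(0.4763² + 1.3348²) = 1.4172 for independent samples with unequal variances.
With t* = 1.977, the margin is 1.977 × 1.4172 = 2.8018.
x̄₁ − x̄₂ = 74.2 − 82.9 = -8.7000; the interval is -8.7000 ± 2.8018 = (-11.50, -5.90).

(-11.50, -5.90)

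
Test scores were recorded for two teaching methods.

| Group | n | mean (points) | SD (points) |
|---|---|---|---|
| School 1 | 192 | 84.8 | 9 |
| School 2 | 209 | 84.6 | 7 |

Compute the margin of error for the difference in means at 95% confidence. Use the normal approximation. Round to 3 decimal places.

SE₁ = s₁/√n₁ = 9/√192 = 0.6495; SE₂ = 7/√209 = 0.4842.
Independent samples, unequal variances: SE_diff = √(SE₁² + SE₂²) = √(0.42185025 + 0.23444964) = 0.8101.
z* = 1.960, so margin of error = 1.960 × 0.8101 = 1.5878.

1.588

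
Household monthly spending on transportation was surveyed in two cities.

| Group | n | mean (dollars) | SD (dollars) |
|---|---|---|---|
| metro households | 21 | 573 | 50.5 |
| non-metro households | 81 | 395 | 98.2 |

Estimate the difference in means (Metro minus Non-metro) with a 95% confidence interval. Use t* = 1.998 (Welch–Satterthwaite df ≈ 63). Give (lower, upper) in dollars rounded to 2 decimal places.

SE₁ = s₁/√n₁ = 50.5/√21 = 11.0200; SE₂ = 98.2/√81 = 10.9111.
Independent samples, unequal variances: SE_diff = √(SE₁² + SE₂²) = √(121.4404 + 119.05210321) = 15.5078.
t* = 1.998, so margin of error = 1.998 × 15.5078 = 30.9846.
Difference in means = 573 − 395 = 178.0000.
178.0000 ± 30.9846 → (147.02, 208.98).

(147.02, 208.98)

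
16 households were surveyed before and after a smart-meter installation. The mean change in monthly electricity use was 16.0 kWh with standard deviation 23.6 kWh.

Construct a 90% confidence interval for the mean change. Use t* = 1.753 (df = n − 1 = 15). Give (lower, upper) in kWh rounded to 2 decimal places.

(5.66, 26.34)

This is a matched-pairs design, so SE = s_d/√n = 23.6/√16 = 5.9000.
Margin = 1.753 × 5.9000 = 10.3427; the interval is 16.0 ± 10.3427 = (5.66, 26.34).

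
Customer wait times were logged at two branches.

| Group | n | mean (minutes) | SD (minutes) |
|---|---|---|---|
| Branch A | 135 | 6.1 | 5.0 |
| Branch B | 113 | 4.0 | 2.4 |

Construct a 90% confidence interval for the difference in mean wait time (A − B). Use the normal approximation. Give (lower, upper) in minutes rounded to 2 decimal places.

Per-group SEs: s₁/√n₁ = 5.0/√135 = 0.4303, s₂/√n₂ = 2.4/√113 = 0.2258.
Unpooled SE of the difference: √(0.18515809 + 0.05098564) = 0.4859.
Margin of error = z* · SE = 1.645 × 0.4859 = 0.7993.
x̄₁ − x̄₂ = 6.1 − 4.0 = 2.1000.
CI: 2.1000 ± 0.7993 = (1.30, 2.90).

(1.30, 2.90)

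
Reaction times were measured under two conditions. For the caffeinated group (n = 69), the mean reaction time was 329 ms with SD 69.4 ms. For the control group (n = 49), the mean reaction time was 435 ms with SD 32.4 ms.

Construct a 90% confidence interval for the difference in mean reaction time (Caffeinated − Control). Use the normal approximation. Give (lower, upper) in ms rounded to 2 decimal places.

SE₁ = s₁/√n₁ = 69.4/√69 = 8.3548; SE₂ = 32.4/√49 = 4.6286.
Independent samples, unequal variances: SE_diff = √(SE₁² + SE₂²) = √(69.80268304 + 21.42393796) = 9.5513.
z* = 1.645, so margin of error = 1.645 × 9.5513 = 15.7119.
Difference in means = 329 − 435 = -106.0000.
-106.0000 ± 15.7119 → (-121.71, -90.29).

(-121.71, -90.29)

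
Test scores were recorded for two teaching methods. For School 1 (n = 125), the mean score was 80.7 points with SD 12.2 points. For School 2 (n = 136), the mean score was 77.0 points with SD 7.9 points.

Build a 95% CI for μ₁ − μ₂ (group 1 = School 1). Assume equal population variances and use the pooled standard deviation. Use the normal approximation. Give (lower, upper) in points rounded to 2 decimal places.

Pooled variance s_p² = [124·12.2² + 135·7.9²] / (125+136−2) = 103.7896, so s_p = 10.1877.
SE_diff = s_p·√(1/n₁ + 1/n₂) = 10.1877·√(1/125 + 1/136) = 1.2623.
z* = 1.960; margin = 1.960 × 1.2623 = 2.4741.
Difference = 80.7 − 77.0 = 3.7000.
3.7000 ± 2.4741 → (1.23, 6.17).

(1.23, 6.17)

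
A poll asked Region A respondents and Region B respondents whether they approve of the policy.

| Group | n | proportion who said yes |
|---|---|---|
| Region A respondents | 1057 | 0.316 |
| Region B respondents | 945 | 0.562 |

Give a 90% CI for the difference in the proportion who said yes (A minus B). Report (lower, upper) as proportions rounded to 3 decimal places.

Each SE is √(p̂(1−p̂)/n): √(0.3160·0.6840/1057) = 0.01430 and √(0.5620·0.4380/945) = 0.01614.
SE(p̂₁ − p̂₂) = √(SE₁² + SE₂²) = √(0.00020449 + 0.0002604996) = 0.02156, since the two samples are independent.
At 90% confidence z* = 1.645; margin = 1.645 × 0.02156 = 0.03547.
The difference is 0.3160 − 0.5620 = -0.2460, so the interval is -0.2460 ± 0.03547 = (-0.281, -0.211).

(-0.281, -0.211)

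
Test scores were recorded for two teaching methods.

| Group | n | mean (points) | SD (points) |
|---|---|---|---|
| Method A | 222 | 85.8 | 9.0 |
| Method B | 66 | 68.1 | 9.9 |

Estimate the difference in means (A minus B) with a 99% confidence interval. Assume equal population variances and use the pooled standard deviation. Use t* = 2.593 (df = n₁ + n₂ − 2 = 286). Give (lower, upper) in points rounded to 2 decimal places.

s_p = √[((n₁−1)s₁² + (n₂−1)s₂²)/(n₁+n₂−2)] = √[(221·9.0² + 65·9.9²)/286] = 9.2123.
SE = 9.2123·√(1/222 + 1/66) = 1.2916.
With t* = 2.593, margin = 2.593 × 1.2916 = 3.3491.
x̄₁ − x̄₂ = 85.8 − 68.1 = 17.7000; interval 17.7000 ± 3.3491 = (14.35, 21.05).

(14.35, 21.05)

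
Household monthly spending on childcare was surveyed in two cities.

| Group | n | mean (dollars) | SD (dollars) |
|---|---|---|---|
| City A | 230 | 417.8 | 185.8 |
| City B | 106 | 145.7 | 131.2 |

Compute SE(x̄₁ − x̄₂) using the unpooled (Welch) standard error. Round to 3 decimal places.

Standard errors of each mean: 185.8/√230 = 12.2513 and 131.2/√106 = 12.7433.
SE(x̄₁ − x̄₂) = √(12.2513² + 12.7433²) = 17.6773 for independent samples with unequal variances.

17.677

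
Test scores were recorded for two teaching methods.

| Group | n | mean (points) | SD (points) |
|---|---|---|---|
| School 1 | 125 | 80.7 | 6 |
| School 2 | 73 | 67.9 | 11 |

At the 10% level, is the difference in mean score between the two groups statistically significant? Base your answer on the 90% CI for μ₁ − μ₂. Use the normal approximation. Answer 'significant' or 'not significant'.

Per-group SEs: s₁/√n₁ = 6/√125 = 0.5367, s₂/√n₂ = 11/√73 = 1.2875.
Unpooled SE of the difference: √(0.28804689 + 1.65765625) = 1.3949.
Margin of error = z* · SE = 1.645 × 1.3949 = 2.2946.
x̄₁ − x̄₂ = 80.7 − 67.9 = 12.8000.
CI: 12.8000 ± 2.2946 = (10.5054, 15.0946).
The interval (10.5054, 15.0946) does not contain 0, so the difference is significant.

significant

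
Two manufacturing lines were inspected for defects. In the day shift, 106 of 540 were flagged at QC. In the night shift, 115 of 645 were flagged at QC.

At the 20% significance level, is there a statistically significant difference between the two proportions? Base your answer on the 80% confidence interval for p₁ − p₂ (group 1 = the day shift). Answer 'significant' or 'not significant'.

Sample proportions: 106/540 = 0.1963, 115/645 = 0.1783.
Each SE is √(p̂(1−p̂)/n): √(0.1963·0.8037/540) = 0.01709 and √(0.1783·0.8217/645) = 0.01507.
SE(p̂₁ − p̂₂) = √(SE₁² + SE₂²) = √(0.0002920681 + 0.0002271049) = 0.02279, since the two samples are independent.
At 80% confidence z* = 1.282; margin = 1.282 × 0.02279 = 0.02922.
The difference is 0.1963 − 0.1783 = 0.0180, so the interval is 0.0180 ± 0.02922 = (-0.01122, 0.04722).
The interval (-0.01122, 0.04722) contains 0, so the difference is not significant.

not significant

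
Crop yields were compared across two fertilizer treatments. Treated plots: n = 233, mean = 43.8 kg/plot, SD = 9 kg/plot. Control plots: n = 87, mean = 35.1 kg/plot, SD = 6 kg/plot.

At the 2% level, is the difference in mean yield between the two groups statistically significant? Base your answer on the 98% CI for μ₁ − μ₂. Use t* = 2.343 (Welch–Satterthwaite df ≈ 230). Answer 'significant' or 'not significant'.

significant

Per-group SEs: s₁/√n₁ = 9/√233 = 0.5896, s₂/√n₂ = 6/√87 = 0.6433.
Unpooled SE of the difference: √(0.34762816 + 0.41383489) = 0.8726.
Margin of error = t* · SE = 2.343 × 0.8726 = 2.0445.
x̄₁ − x̄₂ = 43.8 − 35.1 = 8.7000.
CI: 8.7000 ± 2.0445 = (6.6555, 10.7445).
The interval (6.6555, 10.7445) does not contain 0, so the difference is significant.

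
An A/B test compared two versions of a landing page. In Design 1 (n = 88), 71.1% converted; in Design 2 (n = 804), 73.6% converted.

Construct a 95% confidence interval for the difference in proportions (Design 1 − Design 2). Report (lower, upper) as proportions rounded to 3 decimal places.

The two standard errors are √(0.7110×0.2890/88) = 0.04832 and √(0.7360×0.2640/804) = 0.01555.
Because the samples are independent, SE_diff = √(0.04832² + 0.01555²) = 0.05076.
Using z* = 1.960 for 95%, ME = 1.960 × 0.05076 = 0.09949.
p̂₁ − p̂₂ = -0.0250; interval -0.0250 ± 0.09949 gives (-0.124, 0.074).

(-0.124, 0.074)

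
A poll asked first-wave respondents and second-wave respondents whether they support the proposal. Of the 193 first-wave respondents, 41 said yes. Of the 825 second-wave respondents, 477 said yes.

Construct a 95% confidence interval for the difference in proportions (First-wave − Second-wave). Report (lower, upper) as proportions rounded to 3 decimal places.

First, p̂₁ = 41/193 = 0.2124; p̂₂ = 477/825 = 0.5782.
The two standard errors are √(0.2124×0.7876/193) = 0.02944 and √(0.5782×0.4218/825) = 0.01719.
Because the samples are independent, SE_diff = √(0.02944² + 0.01719²) = 0.03409.
Using z* = 1.960 for 95%, ME = 1.960 × 0.03409 = 0.06682.
p̂₁ − p̂₂ = -0.3658; interval -0.3658 ± 0.06682 gives (-0.433, -0.299).

(-0.433, -0.299)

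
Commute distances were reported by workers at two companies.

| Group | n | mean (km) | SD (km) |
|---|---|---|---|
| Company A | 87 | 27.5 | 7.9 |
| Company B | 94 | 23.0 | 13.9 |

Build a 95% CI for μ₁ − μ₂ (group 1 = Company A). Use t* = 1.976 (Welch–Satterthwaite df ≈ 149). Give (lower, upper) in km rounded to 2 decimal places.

Standard errors of each mean: 7.9/√87 = 0.8470 and 13.9/√94 = 1.4337.
SE(x̄₁ − x̄₂) = √(0.8470² + 1.4337²) = 1.6652 for independent samples with unequal variances.
With t* = 1.976, the margin is 1.976 × 1.6652 = 3.2904.
x̄₁ − x̄₂ = 27.5 − 23.0 = 4.5000; the interval is 4.5000 ± 3.2904 = (1.21, 7.79).

(1.21, 7.79)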